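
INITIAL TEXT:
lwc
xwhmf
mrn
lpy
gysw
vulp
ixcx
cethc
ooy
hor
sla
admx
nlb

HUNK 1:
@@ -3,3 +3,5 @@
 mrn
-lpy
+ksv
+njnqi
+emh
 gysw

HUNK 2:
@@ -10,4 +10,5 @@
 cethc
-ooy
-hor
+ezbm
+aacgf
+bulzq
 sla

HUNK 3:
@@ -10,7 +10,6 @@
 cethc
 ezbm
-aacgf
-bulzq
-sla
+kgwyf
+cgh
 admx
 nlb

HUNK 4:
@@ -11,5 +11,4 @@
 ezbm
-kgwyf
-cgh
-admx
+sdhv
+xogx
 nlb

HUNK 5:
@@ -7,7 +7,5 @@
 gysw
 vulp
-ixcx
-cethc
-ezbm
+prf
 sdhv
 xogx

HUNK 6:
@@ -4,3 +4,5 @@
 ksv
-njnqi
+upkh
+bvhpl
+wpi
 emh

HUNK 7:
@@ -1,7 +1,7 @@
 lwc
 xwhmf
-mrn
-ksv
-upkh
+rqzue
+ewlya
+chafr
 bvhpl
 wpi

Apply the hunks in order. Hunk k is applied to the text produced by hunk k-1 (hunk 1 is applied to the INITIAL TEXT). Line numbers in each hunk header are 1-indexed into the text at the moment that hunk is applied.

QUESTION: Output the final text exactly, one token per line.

Hunk 1: at line 3 remove [lpy] add [ksv,njnqi,emh] -> 15 lines: lwc xwhmf mrn ksv njnqi emh gysw vulp ixcx cethc ooy hor sla admx nlb
Hunk 2: at line 10 remove [ooy,hor] add [ezbm,aacgf,bulzq] -> 16 lines: lwc xwhmf mrn ksv njnqi emh gysw vulp ixcx cethc ezbm aacgf bulzq sla admx nlb
Hunk 3: at line 10 remove [aacgf,bulzq,sla] add [kgwyf,cgh] -> 15 lines: lwc xwhmf mrn ksv njnqi emh gysw vulp ixcx cethc ezbm kgwyf cgh admx nlb
Hunk 4: at line 11 remove [kgwyf,cgh,admx] add [sdhv,xogx] -> 14 lines: lwc xwhmf mrn ksv njnqi emh gysw vulp ixcx cethc ezbm sdhv xogx nlb
Hunk 5: at line 7 remove [ixcx,cethc,ezbm] add [prf] -> 12 lines: lwc xwhmf mrn ksv njnqi emh gysw vulp prf sdhv xogx nlb
Hunk 6: at line 4 remove [njnqi] add [upkh,bvhpl,wpi] -> 14 lines: lwc xwhmf mrn ksv upkh bvhpl wpi emh gysw vulp prf sdhv xogx nlb
Hunk 7: at line 1 remove [mrn,ksv,upkh] add [rqzue,ewlya,chafr] -> 14 lines: lwc xwhmf rqzue ewlya chafr bvhpl wpi emh gysw vulp prf sdhv xogx nlb

Answer: lwc
xwhmf
rqzue
ewlya
chafr
bvhpl
wpi
emh
gysw
vulp
prf
sdhv
xogx
nlb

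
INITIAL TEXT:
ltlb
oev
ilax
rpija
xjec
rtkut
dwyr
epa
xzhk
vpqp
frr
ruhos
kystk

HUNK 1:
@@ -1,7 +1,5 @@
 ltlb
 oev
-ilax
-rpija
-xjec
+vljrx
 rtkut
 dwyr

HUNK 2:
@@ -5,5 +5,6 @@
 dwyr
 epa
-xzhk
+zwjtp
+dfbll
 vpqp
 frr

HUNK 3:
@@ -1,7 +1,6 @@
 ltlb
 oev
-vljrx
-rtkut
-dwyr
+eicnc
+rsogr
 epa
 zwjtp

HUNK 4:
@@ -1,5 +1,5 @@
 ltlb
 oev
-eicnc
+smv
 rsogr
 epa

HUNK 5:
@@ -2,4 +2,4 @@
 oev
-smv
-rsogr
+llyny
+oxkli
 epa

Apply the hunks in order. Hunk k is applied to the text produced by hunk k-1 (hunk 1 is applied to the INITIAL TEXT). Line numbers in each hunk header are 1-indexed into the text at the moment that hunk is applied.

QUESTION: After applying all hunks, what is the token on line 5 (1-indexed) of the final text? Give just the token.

Answer: epa

Derivation:
Hunk 1: at line 1 remove [ilax,rpija,xjec] add [vljrx] -> 11 lines: ltlb oev vljrx rtkut dwyr epa xzhk vpqp frr ruhos kystk
Hunk 2: at line 5 remove [xzhk] add [zwjtp,dfbll] -> 12 lines: ltlb oev vljrx rtkut dwyr epa zwjtp dfbll vpqp frr ruhos kystk
Hunk 3: at line 1 remove [vljrx,rtkut,dwyr] add [eicnc,rsogr] -> 11 lines: ltlb oev eicnc rsogr epa zwjtp dfbll vpqp frr ruhos kystk
Hunk 4: at line 1 remove [eicnc] add [smv] -> 11 lines: ltlb oev smv rsogr epa zwjtp dfbll vpqp frr ruhos kystk
Hunk 5: at line 2 remove [smv,rsogr] add [llyny,oxkli] -> 11 lines: ltlb oev llyny oxkli epa zwjtp dfbll vpqp frr ruhos kystk
Final line 5: epa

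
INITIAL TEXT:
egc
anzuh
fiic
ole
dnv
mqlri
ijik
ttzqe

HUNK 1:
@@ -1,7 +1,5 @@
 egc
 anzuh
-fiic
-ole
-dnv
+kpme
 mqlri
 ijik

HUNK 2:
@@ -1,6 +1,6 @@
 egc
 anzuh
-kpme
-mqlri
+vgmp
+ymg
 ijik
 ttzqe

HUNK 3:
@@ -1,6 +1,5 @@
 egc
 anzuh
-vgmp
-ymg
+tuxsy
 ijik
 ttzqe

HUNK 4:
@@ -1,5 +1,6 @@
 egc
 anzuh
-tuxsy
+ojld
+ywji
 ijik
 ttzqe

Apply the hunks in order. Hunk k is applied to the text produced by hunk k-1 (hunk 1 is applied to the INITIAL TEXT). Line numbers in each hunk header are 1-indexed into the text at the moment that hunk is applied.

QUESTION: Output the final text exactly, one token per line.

Hunk 1: at line 1 remove [fiic,ole,dnv] add [kpme] -> 6 lines: egc anzuh kpme mqlri ijik ttzqe
Hunk 2: at line 1 remove [kpme,mqlri] add [vgmp,ymg] -> 6 lines: egc anzuh vgmp ymg ijik ttzqe
Hunk 3: at line 1 remove [vgmp,ymg] add [tuxsy] -> 5 lines: egc anzuh tuxsy ijik ttzqe
Hunk 4: at line 1 remove [tuxsy] add [ojld,ywji] -> 6 lines: egc anzuh ojld ywji ijik ttzqe

Answer: egc
anzuh
ojld
ywji
ijik
ttzqe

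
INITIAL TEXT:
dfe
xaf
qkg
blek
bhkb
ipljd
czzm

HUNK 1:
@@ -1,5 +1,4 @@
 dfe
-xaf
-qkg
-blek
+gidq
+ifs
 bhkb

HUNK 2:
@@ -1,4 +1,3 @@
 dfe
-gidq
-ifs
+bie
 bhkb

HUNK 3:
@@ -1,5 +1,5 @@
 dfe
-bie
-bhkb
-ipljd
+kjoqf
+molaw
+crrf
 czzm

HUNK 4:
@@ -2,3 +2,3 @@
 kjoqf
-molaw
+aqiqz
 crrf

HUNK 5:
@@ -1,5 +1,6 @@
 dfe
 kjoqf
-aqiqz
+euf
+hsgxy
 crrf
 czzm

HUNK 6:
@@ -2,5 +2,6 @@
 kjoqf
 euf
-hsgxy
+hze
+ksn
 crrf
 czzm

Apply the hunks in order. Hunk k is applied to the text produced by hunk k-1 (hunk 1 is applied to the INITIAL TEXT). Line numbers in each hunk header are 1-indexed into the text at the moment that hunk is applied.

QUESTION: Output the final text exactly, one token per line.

Hunk 1: at line 1 remove [xaf,qkg,blek] add [gidq,ifs] -> 6 lines: dfe gidq ifs bhkb ipljd czzm
Hunk 2: at line 1 remove [gidq,ifs] add [bie] -> 5 lines: dfe bie bhkb ipljd czzm
Hunk 3: at line 1 remove [bie,bhkb,ipljd] add [kjoqf,molaw,crrf] -> 5 lines: dfe kjoqf molaw crrf czzm
Hunk 4: at line 2 remove [molaw] add [aqiqz] -> 5 lines: dfe kjoqf aqiqz crrf czzm
Hunk 5: at line 1 remove [aqiqz] add [euf,hsgxy] -> 6 lines: dfe kjoqf euf hsgxy crrf czzm
Hunk 6: at line 2 remove [hsgxy] add [hze,ksn] -> 7 lines: dfe kjoqf euf hze ksn crrf czzm

Answer: dfe
kjoqf
euf
hze
ksn
crrf
czzm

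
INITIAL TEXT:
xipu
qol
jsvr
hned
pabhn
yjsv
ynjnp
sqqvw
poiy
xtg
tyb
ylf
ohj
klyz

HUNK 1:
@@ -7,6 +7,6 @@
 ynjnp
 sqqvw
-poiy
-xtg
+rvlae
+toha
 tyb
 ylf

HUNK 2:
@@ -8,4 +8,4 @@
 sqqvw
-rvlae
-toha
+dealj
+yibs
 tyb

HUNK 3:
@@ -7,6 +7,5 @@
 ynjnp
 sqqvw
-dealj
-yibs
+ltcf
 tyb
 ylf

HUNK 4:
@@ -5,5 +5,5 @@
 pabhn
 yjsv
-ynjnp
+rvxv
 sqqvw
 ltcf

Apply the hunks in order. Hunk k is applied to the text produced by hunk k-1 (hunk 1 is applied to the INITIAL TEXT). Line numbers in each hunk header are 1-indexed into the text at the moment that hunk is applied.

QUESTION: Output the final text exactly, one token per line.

Answer: xipu
qol
jsvr
hned
pabhn
yjsv
rvxv
sqqvw
ltcf
tyb
ylf
ohj
klyz

Derivation:
Hunk 1: at line 7 remove [poiy,xtg] add [rvlae,toha] -> 14 lines: xipu qol jsvr hned pabhn yjsv ynjnp sqqvw rvlae toha tyb ylf ohj klyz
Hunk 2: at line 8 remove [rvlae,toha] add [dealj,yibs] -> 14 lines: xipu qol jsvr hned pabhn yjsv ynjnp sqqvw dealj yibs tyb ylf ohj klyz
Hunk 3: at line 7 remove [dealj,yibs] add [ltcf] -> 13 lines: xipu qol jsvr hned pabhn yjsv ynjnp sqqvw ltcf tyb ylf ohj klyz
Hunk 4: at line 5 remove [ynjnp] add [rvxv] -> 13 lines: xipu qol jsvr hned pabhn yjsv rvxv sqqvw ltcf tyb ylf ohj klyz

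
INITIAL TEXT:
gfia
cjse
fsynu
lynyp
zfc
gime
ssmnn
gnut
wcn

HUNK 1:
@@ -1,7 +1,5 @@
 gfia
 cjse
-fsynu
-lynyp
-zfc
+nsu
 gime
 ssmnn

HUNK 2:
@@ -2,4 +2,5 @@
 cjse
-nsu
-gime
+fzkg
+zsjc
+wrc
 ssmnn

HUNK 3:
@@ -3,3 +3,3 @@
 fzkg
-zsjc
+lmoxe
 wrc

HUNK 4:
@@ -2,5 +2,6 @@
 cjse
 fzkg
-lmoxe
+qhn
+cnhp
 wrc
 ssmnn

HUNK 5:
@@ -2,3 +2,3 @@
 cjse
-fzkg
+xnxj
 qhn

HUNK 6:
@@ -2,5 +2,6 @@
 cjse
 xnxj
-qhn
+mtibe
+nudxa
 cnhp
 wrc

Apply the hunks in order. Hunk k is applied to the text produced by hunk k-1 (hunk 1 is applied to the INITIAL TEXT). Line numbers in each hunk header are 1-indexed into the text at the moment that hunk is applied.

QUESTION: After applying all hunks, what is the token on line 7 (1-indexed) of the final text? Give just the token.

Answer: wrc

Derivation:
Hunk 1: at line 1 remove [fsynu,lynyp,zfc] add [nsu] -> 7 lines: gfia cjse nsu gime ssmnn gnut wcn
Hunk 2: at line 2 remove [nsu,gime] add [fzkg,zsjc,wrc] -> 8 lines: gfia cjse fzkg zsjc wrc ssmnn gnut wcn
Hunk 3: at line 3 remove [zsjc] add [lmoxe] -> 8 lines: gfia cjse fzkg lmoxe wrc ssmnn gnut wcn
Hunk 4: at line 2 remove [lmoxe] add [qhn,cnhp] -> 9 lines: gfia cjse fzkg qhn cnhp wrc ssmnn gnut wcn
Hunk 5: at line 2 remove [fzkg] add [xnxj] -> 9 lines: gfia cjse xnxj qhn cnhp wrc ssmnn gnut wcn
Hunk 6: at line 2 remove [qhn] add [mtibe,nudxa] -> 10 lines: gfia cjse xnxj mtibe nudxa cnhp wrc ssmnn gnut wcn
Final line 7: wrc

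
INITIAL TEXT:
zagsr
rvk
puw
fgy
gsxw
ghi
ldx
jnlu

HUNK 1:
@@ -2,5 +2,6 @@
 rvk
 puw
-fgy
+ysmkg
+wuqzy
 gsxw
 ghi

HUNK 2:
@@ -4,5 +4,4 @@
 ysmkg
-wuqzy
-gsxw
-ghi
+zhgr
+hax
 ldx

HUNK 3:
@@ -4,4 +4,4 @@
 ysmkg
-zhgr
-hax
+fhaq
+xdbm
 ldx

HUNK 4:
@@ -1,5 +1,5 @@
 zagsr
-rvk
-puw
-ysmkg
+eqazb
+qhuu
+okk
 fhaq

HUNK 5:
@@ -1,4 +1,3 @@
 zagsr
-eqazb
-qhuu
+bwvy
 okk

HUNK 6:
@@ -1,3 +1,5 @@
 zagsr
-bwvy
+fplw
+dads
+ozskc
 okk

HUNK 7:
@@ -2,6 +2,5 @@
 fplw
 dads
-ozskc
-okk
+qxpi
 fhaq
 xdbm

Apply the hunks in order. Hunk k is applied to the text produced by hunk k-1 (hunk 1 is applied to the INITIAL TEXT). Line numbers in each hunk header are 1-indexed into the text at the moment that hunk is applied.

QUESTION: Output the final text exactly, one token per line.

Answer: zagsr
fplw
dads
qxpi
fhaq
xdbm
ldx
jnlu

Derivation:
Hunk 1: at line 2 remove [fgy] add [ysmkg,wuqzy] -> 9 lines: zagsr rvk puw ysmkg wuqzy gsxw ghi ldx jnlu
Hunk 2: at line 4 remove [wuqzy,gsxw,ghi] add [zhgr,hax] -> 8 lines: zagsr rvk puw ysmkg zhgr hax ldx jnlu
Hunk 3: at line 4 remove [zhgr,hax] add [fhaq,xdbm] -> 8 lines: zagsr rvk puw ysmkg fhaq xdbm ldx jnlu
Hunk 4: at line 1 remove [rvk,puw,ysmkg] add [eqazb,qhuu,okk] -> 8 lines: zagsr eqazb qhuu okk fhaq xdbm ldx jnlu
Hunk 5: at line 1 remove [eqazb,qhuu] add [bwvy] -> 7 lines: zagsr bwvy okk fhaq xdbm ldx jnlu
Hunk 6: at line 1 remove [bwvy] add [fplw,dads,ozskc] -> 9 lines: zagsr fplw dads ozskc okk fhaq xdbm ldx jnlu
Hunk 7: at line 2 remove [ozskc,okk] add [qxpi] -> 8 lines: zagsr fplw dads qxpi fhaq xdbm ldx jnlu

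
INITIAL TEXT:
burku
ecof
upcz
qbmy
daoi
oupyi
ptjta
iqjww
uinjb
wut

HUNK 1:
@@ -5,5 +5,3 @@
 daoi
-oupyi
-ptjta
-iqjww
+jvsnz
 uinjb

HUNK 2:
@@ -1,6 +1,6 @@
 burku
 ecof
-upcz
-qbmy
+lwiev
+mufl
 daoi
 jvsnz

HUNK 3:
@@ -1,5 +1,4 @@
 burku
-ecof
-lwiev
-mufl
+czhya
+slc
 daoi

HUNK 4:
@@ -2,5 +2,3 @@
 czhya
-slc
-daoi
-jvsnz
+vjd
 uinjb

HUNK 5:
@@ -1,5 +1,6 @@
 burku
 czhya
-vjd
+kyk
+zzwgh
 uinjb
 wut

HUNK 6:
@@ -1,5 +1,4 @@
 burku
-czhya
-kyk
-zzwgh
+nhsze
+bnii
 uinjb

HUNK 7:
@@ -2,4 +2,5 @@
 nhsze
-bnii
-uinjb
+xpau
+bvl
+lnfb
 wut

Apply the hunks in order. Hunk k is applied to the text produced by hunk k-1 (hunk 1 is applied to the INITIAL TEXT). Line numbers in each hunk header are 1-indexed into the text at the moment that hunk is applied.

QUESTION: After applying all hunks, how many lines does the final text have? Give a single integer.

Hunk 1: at line 5 remove [oupyi,ptjta,iqjww] add [jvsnz] -> 8 lines: burku ecof upcz qbmy daoi jvsnz uinjb wut
Hunk 2: at line 1 remove [upcz,qbmy] add [lwiev,mufl] -> 8 lines: burku ecof lwiev mufl daoi jvsnz uinjb wut
Hunk 3: at line 1 remove [ecof,lwiev,mufl] add [czhya,slc] -> 7 lines: burku czhya slc daoi jvsnz uinjb wut
Hunk 4: at line 2 remove [slc,daoi,jvsnz] add [vjd] -> 5 lines: burku czhya vjd uinjb wut
Hunk 5: at line 1 remove [vjd] add [kyk,zzwgh] -> 6 lines: burku czhya kyk zzwgh uinjb wut
Hunk 6: at line 1 remove [czhya,kyk,zzwgh] add [nhsze,bnii] -> 5 lines: burku nhsze bnii uinjb wut
Hunk 7: at line 2 remove [bnii,uinjb] add [xpau,bvl,lnfb] -> 6 lines: burku nhsze xpau bvl lnfb wut
Final line count: 6

Answer: 6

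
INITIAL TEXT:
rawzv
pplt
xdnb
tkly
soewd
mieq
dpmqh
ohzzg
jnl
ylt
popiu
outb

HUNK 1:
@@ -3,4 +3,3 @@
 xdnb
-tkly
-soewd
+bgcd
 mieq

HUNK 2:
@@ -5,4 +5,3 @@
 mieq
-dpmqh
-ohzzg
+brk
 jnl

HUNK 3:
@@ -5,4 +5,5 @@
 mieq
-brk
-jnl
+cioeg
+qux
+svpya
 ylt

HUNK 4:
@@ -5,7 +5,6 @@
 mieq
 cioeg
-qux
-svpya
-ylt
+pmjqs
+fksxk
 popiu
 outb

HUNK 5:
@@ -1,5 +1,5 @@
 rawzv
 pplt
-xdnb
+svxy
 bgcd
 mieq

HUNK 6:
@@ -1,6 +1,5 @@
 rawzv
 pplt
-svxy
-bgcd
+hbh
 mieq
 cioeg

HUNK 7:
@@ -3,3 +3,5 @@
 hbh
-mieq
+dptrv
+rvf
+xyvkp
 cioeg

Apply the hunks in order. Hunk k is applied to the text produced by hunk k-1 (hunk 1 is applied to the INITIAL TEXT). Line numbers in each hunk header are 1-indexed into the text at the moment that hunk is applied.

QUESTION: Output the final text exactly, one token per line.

Answer: rawzv
pplt
hbh
dptrv
rvf
xyvkp
cioeg
pmjqs
fksxk
popiu
outb

Derivation:
Hunk 1: at line 3 remove [tkly,soewd] add [bgcd] -> 11 lines: rawzv pplt xdnb bgcd mieq dpmqh ohzzg jnl ylt popiu outb
Hunk 2: at line 5 remove [dpmqh,ohzzg] add [brk] -> 10 lines: rawzv pplt xdnb bgcd mieq brk jnl ylt popiu outb
Hunk 3: at line 5 remove [brk,jnl] add [cioeg,qux,svpya] -> 11 lines: rawzv pplt xdnb bgcd mieq cioeg qux svpya ylt popiu outb
Hunk 4: at line 5 remove [qux,svpya,ylt] add [pmjqs,fksxk] -> 10 lines: rawzv pplt xdnb bgcd mieq cioeg pmjqs fksxk popiu outb
Hunk 5: at line 1 remove [xdnb] add [svxy] -> 10 lines: rawzv pplt svxy bgcd mieq cioeg pmjqs fksxk popiu outb
Hunk 6: at line 1 remove [svxy,bgcd] add [hbh] -> 9 lines: rawzv pplt hbh mieq cioeg pmjqs fksxk popiu outb
Hunk 7: at line 3 remove [mieq] add [dptrv,rvf,xyvkp] -> 11 lines: rawzv pplt hbh dptrv rvf xyvkp cioeg pmjqs fksxk popiu outb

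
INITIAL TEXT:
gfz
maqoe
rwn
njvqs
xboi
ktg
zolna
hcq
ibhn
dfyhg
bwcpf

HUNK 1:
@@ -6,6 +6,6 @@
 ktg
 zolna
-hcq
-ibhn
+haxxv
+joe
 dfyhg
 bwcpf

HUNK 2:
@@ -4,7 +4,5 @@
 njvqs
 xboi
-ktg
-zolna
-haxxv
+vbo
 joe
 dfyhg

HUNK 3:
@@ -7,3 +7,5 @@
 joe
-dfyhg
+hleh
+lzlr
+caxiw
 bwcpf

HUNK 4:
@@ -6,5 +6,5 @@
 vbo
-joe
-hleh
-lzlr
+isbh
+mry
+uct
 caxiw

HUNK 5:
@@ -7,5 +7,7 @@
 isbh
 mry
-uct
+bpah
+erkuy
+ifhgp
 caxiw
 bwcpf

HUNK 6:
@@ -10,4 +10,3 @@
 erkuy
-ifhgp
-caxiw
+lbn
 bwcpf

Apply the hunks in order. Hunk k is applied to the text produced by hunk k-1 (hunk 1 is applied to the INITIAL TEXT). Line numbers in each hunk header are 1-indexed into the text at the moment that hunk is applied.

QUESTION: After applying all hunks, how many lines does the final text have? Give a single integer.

Answer: 12

Derivation:
Hunk 1: at line 6 remove [hcq,ibhn] add [haxxv,joe] -> 11 lines: gfz maqoe rwn njvqs xboi ktg zolna haxxv joe dfyhg bwcpf
Hunk 2: at line 4 remove [ktg,zolna,haxxv] add [vbo] -> 9 lines: gfz maqoe rwn njvqs xboi vbo joe dfyhg bwcpf
Hunk 3: at line 7 remove [dfyhg] add [hleh,lzlr,caxiw] -> 11 lines: gfz maqoe rwn njvqs xboi vbo joe hleh lzlr caxiw bwcpf
Hunk 4: at line 6 remove [joe,hleh,lzlr] add [isbh,mry,uct] -> 11 lines: gfz maqoe rwn njvqs xboi vbo isbh mry uct caxiw bwcpf
Hunk 5: at line 7 remove [uct] add [bpah,erkuy,ifhgp] -> 13 lines: gfz maqoe rwn njvqs xboi vbo isbh mry bpah erkuy ifhgp caxiw bwcpf
Hunk 6: at line 10 remove [ifhgp,caxiw] add [lbn] -> 12 lines: gfz maqoe rwn njvqs xboi vbo isbh mry bpah erkuy lbn bwcpf
Final line count: 12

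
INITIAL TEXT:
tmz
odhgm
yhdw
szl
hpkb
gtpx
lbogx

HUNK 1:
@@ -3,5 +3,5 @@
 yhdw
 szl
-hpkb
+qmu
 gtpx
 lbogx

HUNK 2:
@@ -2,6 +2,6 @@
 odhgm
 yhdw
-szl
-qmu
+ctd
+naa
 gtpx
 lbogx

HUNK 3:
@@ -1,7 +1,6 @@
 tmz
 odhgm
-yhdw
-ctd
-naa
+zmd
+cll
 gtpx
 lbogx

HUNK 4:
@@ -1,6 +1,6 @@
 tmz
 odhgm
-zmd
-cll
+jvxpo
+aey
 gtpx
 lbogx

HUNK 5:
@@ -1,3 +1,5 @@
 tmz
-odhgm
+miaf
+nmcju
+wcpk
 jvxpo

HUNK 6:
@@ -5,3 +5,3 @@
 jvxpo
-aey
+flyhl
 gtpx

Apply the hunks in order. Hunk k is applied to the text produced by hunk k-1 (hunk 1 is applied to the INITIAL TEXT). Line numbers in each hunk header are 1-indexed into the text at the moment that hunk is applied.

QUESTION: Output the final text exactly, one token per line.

Hunk 1: at line 3 remove [hpkb] add [qmu] -> 7 lines: tmz odhgm yhdw szl qmu gtpx lbogx
Hunk 2: at line 2 remove [szl,qmu] add [ctd,naa] -> 7 lines: tmz odhgm yhdw ctd naa gtpx lbogx
Hunk 3: at line 1 remove [yhdw,ctd,naa] add [zmd,cll] -> 6 lines: tmz odhgm zmd cll gtpx lbogx
Hunk 4: at line 1 remove [zmd,cll] add [jvxpo,aey] -> 6 lines: tmz odhgm jvxpo aey gtpx lbogx
Hunk 5: at line 1 remove [odhgm] add [miaf,nmcju,wcpk] -> 8 lines: tmz miaf nmcju wcpk jvxpo aey gtpx lbogx
Hunk 6: at line 5 remove [aey] add [flyhl] -> 8 lines: tmz miaf nmcju wcpk jvxpo flyhl gtpx lbogx

Answer: tmz
miaf
nmcju
wcpk
jvxpo
flyhl
gtpx
lbogx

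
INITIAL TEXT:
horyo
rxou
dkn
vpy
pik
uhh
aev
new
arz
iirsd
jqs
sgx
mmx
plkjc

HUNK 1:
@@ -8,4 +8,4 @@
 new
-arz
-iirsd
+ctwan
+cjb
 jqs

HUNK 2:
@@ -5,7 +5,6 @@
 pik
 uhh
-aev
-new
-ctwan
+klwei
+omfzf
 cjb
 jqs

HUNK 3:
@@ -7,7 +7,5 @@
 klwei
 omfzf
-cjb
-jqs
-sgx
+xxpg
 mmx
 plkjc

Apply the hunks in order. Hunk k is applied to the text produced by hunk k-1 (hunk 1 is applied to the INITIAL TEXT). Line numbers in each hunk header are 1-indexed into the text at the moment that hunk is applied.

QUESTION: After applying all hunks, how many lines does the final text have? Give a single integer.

Hunk 1: at line 8 remove [arz,iirsd] add [ctwan,cjb] -> 14 lines: horyo rxou dkn vpy pik uhh aev new ctwan cjb jqs sgx mmx plkjc
Hunk 2: at line 5 remove [aev,new,ctwan] add [klwei,omfzf] -> 13 lines: horyo rxou dkn vpy pik uhh klwei omfzf cjb jqs sgx mmx plkjc
Hunk 3: at line 7 remove [cjb,jqs,sgx] add [xxpg] -> 11 lines: horyo rxou dkn vpy pik uhh klwei omfzf xxpg mmx plkjc
Final line count: 11

Answer: 11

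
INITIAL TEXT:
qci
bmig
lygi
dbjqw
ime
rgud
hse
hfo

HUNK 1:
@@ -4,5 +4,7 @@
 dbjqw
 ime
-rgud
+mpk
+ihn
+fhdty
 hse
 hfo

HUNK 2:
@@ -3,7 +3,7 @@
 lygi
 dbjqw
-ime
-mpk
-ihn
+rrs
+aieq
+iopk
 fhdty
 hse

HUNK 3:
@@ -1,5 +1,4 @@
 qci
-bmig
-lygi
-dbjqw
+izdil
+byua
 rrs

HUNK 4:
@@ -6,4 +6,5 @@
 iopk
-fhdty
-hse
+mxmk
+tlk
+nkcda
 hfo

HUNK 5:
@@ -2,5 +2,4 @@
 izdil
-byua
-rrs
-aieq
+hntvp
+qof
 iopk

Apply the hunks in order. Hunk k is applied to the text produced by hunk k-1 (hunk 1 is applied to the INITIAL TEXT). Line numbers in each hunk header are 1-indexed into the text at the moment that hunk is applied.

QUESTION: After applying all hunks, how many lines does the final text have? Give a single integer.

Hunk 1: at line 4 remove [rgud] add [mpk,ihn,fhdty] -> 10 lines: qci bmig lygi dbjqw ime mpk ihn fhdty hse hfo
Hunk 2: at line 3 remove [ime,mpk,ihn] add [rrs,aieq,iopk] -> 10 lines: qci bmig lygi dbjqw rrs aieq iopk fhdty hse hfo
Hunk 3: at line 1 remove [bmig,lygi,dbjqw] add [izdil,byua] -> 9 lines: qci izdil byua rrs aieq iopk fhdty hse hfo
Hunk 4: at line 6 remove [fhdty,hse] add [mxmk,tlk,nkcda] -> 10 lines: qci izdil byua rrs aieq iopk mxmk tlk nkcda hfo
Hunk 5: at line 2 remove [byua,rrs,aieq] add [hntvp,qof] -> 9 lines: qci izdil hntvp qof iopk mxmk tlk nkcda hfo
Final line count: 9

Answer: 9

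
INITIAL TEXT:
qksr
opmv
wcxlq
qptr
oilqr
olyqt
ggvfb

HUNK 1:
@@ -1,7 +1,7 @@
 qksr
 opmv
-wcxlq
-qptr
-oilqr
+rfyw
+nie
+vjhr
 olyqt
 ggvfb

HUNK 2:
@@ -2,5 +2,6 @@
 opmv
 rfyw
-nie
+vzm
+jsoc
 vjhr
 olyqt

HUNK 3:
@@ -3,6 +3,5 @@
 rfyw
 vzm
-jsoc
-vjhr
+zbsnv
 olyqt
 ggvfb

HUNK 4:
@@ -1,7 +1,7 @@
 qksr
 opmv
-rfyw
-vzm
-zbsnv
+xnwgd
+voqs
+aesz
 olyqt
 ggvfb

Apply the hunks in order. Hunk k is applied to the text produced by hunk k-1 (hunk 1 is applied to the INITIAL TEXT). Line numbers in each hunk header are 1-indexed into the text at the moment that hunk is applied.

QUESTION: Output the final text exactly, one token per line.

Answer: qksr
opmv
xnwgd
voqs
aesz
olyqt
ggvfb

Derivation:
Hunk 1: at line 1 remove [wcxlq,qptr,oilqr] add [rfyw,nie,vjhr] -> 7 lines: qksr opmv rfyw nie vjhr olyqt ggvfb
Hunk 2: at line 2 remove [nie] add [vzm,jsoc] -> 8 lines: qksr opmv rfyw vzm jsoc vjhr olyqt ggvfb
Hunk 3: at line 3 remove [jsoc,vjhr] add [zbsnv] -> 7 lines: qksr opmv rfyw vzm zbsnv olyqt ggvfb
Hunk 4: at line 1 remove [rfyw,vzm,zbsnv] add [xnwgd,voqs,aesz] -> 7 lines: qksr opmv xnwgd voqs aesz olyqt ggvfb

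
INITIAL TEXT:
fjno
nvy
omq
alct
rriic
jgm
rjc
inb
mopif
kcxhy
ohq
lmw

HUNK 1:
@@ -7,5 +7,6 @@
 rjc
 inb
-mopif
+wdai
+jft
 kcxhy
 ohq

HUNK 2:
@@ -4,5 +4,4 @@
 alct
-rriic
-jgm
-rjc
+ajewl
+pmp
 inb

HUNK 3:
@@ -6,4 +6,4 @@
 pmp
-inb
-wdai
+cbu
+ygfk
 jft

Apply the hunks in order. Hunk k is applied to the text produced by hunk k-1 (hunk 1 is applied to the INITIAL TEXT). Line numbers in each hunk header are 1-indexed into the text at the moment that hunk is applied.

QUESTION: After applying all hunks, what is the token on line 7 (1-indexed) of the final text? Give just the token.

Hunk 1: at line 7 remove [mopif] add [wdai,jft] -> 13 lines: fjno nvy omq alct rriic jgm rjc inb wdai jft kcxhy ohq lmw
Hunk 2: at line 4 remove [rriic,jgm,rjc] add [ajewl,pmp] -> 12 lines: fjno nvy omq alct ajewl pmp inb wdai jft kcxhy ohq lmw
Hunk 3: at line 6 remove [inb,wdai] add [cbu,ygfk] -> 12 lines: fjno nvy omq alct ajewl pmp cbu ygfk jft kcxhy ohq lmw
Final line 7: cbu

Answer: cbu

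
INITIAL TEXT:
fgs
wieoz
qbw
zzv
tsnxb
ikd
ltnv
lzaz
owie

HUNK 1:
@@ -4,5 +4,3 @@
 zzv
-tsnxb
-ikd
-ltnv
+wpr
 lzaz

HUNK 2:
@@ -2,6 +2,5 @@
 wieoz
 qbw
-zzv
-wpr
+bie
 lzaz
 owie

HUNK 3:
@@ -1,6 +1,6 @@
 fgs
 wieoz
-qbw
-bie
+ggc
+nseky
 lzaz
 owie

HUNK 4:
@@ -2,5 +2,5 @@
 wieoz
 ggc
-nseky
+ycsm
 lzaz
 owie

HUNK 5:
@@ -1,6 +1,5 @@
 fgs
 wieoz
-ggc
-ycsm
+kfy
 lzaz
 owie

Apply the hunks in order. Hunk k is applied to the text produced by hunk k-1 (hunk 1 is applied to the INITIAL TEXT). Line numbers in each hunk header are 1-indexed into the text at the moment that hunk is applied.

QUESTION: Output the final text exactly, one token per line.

Answer: fgs
wieoz
kfy
lzaz
owie

Derivation:
Hunk 1: at line 4 remove [tsnxb,ikd,ltnv] add [wpr] -> 7 lines: fgs wieoz qbw zzv wpr lzaz owie
Hunk 2: at line 2 remove [zzv,wpr] add [bie] -> 6 lines: fgs wieoz qbw bie lzaz owie
Hunk 3: at line 1 remove [qbw,bie] add [ggc,nseky] -> 6 lines: fgs wieoz ggc nseky lzaz owie
Hunk 4: at line 2 remove [nseky] add [ycsm] -> 6 lines: fgs wieoz ggc ycsm lzaz owie
Hunk 5: at line 1 remove [ggc,ycsm] add [kfy] -> 5 lines: fgs wieoz kfy lzaz owie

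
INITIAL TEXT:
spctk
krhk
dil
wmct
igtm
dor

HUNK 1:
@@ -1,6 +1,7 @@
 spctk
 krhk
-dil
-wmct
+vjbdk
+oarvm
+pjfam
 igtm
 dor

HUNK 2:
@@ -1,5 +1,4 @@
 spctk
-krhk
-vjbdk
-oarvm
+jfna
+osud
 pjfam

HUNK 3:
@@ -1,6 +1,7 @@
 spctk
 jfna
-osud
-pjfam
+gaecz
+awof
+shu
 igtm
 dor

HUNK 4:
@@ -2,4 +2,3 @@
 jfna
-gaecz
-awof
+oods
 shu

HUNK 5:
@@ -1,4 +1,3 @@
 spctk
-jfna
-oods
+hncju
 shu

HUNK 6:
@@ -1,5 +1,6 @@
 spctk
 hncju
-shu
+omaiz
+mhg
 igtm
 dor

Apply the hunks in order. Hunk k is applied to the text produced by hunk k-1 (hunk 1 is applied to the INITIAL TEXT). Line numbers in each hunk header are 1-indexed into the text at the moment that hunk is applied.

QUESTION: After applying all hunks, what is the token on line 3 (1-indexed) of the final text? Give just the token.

Hunk 1: at line 1 remove [dil,wmct] add [vjbdk,oarvm,pjfam] -> 7 lines: spctk krhk vjbdk oarvm pjfam igtm dor
Hunk 2: at line 1 remove [krhk,vjbdk,oarvm] add [jfna,osud] -> 6 lines: spctk jfna osud pjfam igtm dor
Hunk 3: at line 1 remove [osud,pjfam] add [gaecz,awof,shu] -> 7 lines: spctk jfna gaecz awof shu igtm dor
Hunk 4: at line 2 remove [gaecz,awof] add [oods] -> 6 lines: spctk jfna oods shu igtm dor
Hunk 5: at line 1 remove [jfna,oods] add [hncju] -> 5 lines: spctk hncju shu igtm dor
Hunk 6: at line 1 remove [shu] add [omaiz,mhg] -> 6 lines: spctk hncju omaiz mhg igtm dor
Final line 3: omaiz

Answer: omaiz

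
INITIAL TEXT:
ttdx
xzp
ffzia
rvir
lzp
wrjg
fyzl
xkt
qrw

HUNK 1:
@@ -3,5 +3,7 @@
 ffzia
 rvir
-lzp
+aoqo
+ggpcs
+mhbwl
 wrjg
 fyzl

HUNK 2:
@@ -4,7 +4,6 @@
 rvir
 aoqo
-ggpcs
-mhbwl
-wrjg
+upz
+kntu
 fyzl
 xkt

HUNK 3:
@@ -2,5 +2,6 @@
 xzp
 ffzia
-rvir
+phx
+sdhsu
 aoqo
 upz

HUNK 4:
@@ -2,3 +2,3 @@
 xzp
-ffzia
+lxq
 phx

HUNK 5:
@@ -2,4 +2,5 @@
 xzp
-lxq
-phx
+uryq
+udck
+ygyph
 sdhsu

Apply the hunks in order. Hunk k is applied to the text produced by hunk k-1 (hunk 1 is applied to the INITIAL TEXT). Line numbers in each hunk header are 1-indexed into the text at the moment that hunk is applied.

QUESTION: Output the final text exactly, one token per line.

Answer: ttdx
xzp
uryq
udck
ygyph
sdhsu
aoqo
upz
kntu
fyzl
xkt
qrw

Derivation:
Hunk 1: at line 3 remove [lzp] add [aoqo,ggpcs,mhbwl] -> 11 lines: ttdx xzp ffzia rvir aoqo ggpcs mhbwl wrjg fyzl xkt qrw
Hunk 2: at line 4 remove [ggpcs,mhbwl,wrjg] add [upz,kntu] -> 10 lines: ttdx xzp ffzia rvir aoqo upz kntu fyzl xkt qrw
Hunk 3: at line 2 remove [rvir] add [phx,sdhsu] -> 11 lines: ttdx xzp ffzia phx sdhsu aoqo upz kntu fyzl xkt qrw
Hunk 4: at line 2 remove [ffzia] add [lxq] -> 11 lines: ttdx xzp lxq phx sdhsu aoqo upz kntu fyzl xkt qrw
Hunk 5: at line 2 remove [lxq,phx] add [uryq,udck,ygyph] -> 12 lines: ttdx xzp uryq udck ygyph sdhsu aoqo upz kntu fyzl xkt qrw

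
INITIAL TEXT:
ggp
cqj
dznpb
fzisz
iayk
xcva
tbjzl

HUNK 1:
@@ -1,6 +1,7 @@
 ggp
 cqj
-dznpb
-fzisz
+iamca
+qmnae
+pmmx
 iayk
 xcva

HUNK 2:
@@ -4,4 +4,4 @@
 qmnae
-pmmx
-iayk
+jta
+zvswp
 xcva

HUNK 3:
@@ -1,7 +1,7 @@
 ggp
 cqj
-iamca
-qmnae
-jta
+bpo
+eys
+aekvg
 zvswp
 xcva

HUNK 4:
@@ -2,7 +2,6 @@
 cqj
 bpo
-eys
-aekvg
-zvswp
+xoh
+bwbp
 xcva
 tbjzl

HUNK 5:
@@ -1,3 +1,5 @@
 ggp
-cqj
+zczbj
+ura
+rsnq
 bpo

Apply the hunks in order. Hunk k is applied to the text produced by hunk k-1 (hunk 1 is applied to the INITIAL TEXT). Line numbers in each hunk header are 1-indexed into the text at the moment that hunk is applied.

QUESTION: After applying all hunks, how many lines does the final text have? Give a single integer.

Answer: 9

Derivation:
Hunk 1: at line 1 remove [dznpb,fzisz] add [iamca,qmnae,pmmx] -> 8 lines: ggp cqj iamca qmnae pmmx iayk xcva tbjzl
Hunk 2: at line 4 remove [pmmx,iayk] add [jta,zvswp] -> 8 lines: ggp cqj iamca qmnae jta zvswp xcva tbjzl
Hunk 3: at line 1 remove [iamca,qmnae,jta] add [bpo,eys,aekvg] -> 8 lines: ggp cqj bpo eys aekvg zvswp xcva tbjzl
Hunk 4: at line 2 remove [eys,aekvg,zvswp] add [xoh,bwbp] -> 7 lines: ggp cqj bpo xoh bwbp xcva tbjzl
Hunk 5: at line 1 remove [cqj] add [zczbj,ura,rsnq] -> 9 lines: ggp zczbj ura rsnq bpo xoh bwbp xcva tbjzl
Final line count: 9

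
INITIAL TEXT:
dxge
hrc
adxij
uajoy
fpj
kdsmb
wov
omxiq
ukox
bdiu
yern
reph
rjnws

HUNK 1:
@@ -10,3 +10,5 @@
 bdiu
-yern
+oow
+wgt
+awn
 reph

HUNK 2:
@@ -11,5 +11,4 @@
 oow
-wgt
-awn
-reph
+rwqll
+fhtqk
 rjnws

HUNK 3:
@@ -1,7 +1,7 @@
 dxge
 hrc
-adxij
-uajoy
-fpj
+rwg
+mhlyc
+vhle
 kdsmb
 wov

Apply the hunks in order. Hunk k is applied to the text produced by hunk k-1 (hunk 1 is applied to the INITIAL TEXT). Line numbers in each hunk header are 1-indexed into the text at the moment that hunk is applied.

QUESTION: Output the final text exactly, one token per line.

Hunk 1: at line 10 remove [yern] add [oow,wgt,awn] -> 15 lines: dxge hrc adxij uajoy fpj kdsmb wov omxiq ukox bdiu oow wgt awn reph rjnws
Hunk 2: at line 11 remove [wgt,awn,reph] add [rwqll,fhtqk] -> 14 lines: dxge hrc adxij uajoy fpj kdsmb wov omxiq ukox bdiu oow rwqll fhtqk rjnws
Hunk 3: at line 1 remove [adxij,uajoy,fpj] add [rwg,mhlyc,vhle] -> 14 lines: dxge hrc rwg mhlyc vhle kdsmb wov omxiq ukox bdiu oow rwqll fhtqk rjnws

Answer: dxge
hrc
rwg
mhlyc
vhle
kdsmb
wov
omxiq
ukox
bdiu
oow
rwqll
fhtqk
rjnws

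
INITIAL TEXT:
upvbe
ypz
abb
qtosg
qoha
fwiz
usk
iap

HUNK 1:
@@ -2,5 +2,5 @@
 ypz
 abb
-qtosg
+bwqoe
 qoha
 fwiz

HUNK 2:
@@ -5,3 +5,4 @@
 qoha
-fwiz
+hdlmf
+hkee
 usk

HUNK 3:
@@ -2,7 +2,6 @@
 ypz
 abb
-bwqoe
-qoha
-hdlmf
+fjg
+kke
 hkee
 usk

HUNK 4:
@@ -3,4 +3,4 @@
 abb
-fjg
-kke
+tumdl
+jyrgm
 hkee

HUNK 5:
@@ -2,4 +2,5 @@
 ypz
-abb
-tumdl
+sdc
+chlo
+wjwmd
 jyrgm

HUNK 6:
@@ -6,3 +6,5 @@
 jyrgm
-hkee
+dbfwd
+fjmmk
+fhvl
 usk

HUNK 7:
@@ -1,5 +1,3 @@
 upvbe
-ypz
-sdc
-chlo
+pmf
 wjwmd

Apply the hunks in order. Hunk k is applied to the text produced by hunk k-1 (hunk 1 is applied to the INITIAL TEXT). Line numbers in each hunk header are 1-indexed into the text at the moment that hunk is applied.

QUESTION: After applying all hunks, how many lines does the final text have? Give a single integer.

Answer: 9

Derivation:
Hunk 1: at line 2 remove [qtosg] add [bwqoe] -> 8 lines: upvbe ypz abb bwqoe qoha fwiz usk iap
Hunk 2: at line 5 remove [fwiz] add [hdlmf,hkee] -> 9 lines: upvbe ypz abb bwqoe qoha hdlmf hkee usk iap
Hunk 3: at line 2 remove [bwqoe,qoha,hdlmf] add [fjg,kke] -> 8 lines: upvbe ypz abb fjg kke hkee usk iap
Hunk 4: at line 3 remove [fjg,kke] add [tumdl,jyrgm] -> 8 lines: upvbe ypz abb tumdl jyrgm hkee usk iap
Hunk 5: at line 2 remove [abb,tumdl] add [sdc,chlo,wjwmd] -> 9 lines: upvbe ypz sdc chlo wjwmd jyrgm hkee usk iap
Hunk 6: at line 6 remove [hkee] add [dbfwd,fjmmk,fhvl] -> 11 lines: upvbe ypz sdc chlo wjwmd jyrgm dbfwd fjmmk fhvl usk iap
Hunk 7: at line 1 remove [ypz,sdc,chlo] add [pmf] -> 9 lines: upvbe pmf wjwmd jyrgm dbfwd fjmmk fhvl usk iap
Final line count: 9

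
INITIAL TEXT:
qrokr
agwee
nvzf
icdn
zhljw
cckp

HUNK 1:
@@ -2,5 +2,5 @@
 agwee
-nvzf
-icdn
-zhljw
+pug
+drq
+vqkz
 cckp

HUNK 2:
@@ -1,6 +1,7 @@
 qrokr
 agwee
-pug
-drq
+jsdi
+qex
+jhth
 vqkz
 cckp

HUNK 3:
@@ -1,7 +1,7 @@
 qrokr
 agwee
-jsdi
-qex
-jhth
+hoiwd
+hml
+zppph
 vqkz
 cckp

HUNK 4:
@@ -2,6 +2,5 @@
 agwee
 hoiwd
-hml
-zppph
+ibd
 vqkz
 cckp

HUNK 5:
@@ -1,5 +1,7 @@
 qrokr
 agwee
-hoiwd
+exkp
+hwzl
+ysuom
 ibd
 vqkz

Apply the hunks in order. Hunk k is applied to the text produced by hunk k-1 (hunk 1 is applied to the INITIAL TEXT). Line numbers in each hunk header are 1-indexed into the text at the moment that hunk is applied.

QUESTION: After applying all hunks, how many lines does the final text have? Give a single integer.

Answer: 8

Derivation:
Hunk 1: at line 2 remove [nvzf,icdn,zhljw] add [pug,drq,vqkz] -> 6 lines: qrokr agwee pug drq vqkz cckp
Hunk 2: at line 1 remove [pug,drq] add [jsdi,qex,jhth] -> 7 lines: qrokr agwee jsdi qex jhth vqkz cckp
Hunk 3: at line 1 remove [jsdi,qex,jhth] add [hoiwd,hml,zppph] -> 7 lines: qrokr agwee hoiwd hml zppph vqkz cckp
Hunk 4: at line 2 remove [hml,zppph] add [ibd] -> 6 lines: qrokr agwee hoiwd ibd vqkz cckp
Hunk 5: at line 1 remove [hoiwd] add [exkp,hwzl,ysuom] -> 8 lines: qrokr agwee exkp hwzl ysuom ibd vqkz cckp
Final line count: 8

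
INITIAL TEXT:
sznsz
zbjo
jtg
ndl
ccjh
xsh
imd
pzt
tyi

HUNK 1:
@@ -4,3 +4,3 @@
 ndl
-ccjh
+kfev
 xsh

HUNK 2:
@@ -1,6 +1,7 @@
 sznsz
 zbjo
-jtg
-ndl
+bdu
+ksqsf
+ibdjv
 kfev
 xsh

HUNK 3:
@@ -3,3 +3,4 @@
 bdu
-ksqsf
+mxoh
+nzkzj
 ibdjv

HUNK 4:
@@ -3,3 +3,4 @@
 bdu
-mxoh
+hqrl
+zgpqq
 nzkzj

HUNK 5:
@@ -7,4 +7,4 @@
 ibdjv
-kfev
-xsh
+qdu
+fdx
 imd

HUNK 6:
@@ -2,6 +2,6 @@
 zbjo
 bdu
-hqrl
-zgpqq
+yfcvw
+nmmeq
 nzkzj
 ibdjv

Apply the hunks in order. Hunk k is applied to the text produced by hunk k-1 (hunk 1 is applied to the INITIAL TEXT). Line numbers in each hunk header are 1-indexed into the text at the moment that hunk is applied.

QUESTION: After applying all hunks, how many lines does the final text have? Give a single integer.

Answer: 12

Derivation:
Hunk 1: at line 4 remove [ccjh] add [kfev] -> 9 lines: sznsz zbjo jtg ndl kfev xsh imd pzt tyi
Hunk 2: at line 1 remove [jtg,ndl] add [bdu,ksqsf,ibdjv] -> 10 lines: sznsz zbjo bdu ksqsf ibdjv kfev xsh imd pzt tyi
Hunk 3: at line 3 remove [ksqsf] add [mxoh,nzkzj] -> 11 lines: sznsz zbjo bdu mxoh nzkzj ibdjv kfev xsh imd pzt tyi
Hunk 4: at line 3 remove [mxoh] add [hqrl,zgpqq] -> 12 lines: sznsz zbjo bdu hqrl zgpqq nzkzj ibdjv kfev xsh imd pzt tyi
Hunk 5: at line 7 remove [kfev,xsh] add [qdu,fdx] -> 12 lines: sznsz zbjo bdu hqrl zgpqq nzkzj ibdjv qdu fdx imd pzt tyi
Hunk 6: at line 2 remove [hqrl,zgpqq] add [yfcvw,nmmeq] -> 12 lines: sznsz zbjo bdu yfcvw nmmeq nzkzj ibdjv qdu fdx imd pzt tyi
Final line count: 12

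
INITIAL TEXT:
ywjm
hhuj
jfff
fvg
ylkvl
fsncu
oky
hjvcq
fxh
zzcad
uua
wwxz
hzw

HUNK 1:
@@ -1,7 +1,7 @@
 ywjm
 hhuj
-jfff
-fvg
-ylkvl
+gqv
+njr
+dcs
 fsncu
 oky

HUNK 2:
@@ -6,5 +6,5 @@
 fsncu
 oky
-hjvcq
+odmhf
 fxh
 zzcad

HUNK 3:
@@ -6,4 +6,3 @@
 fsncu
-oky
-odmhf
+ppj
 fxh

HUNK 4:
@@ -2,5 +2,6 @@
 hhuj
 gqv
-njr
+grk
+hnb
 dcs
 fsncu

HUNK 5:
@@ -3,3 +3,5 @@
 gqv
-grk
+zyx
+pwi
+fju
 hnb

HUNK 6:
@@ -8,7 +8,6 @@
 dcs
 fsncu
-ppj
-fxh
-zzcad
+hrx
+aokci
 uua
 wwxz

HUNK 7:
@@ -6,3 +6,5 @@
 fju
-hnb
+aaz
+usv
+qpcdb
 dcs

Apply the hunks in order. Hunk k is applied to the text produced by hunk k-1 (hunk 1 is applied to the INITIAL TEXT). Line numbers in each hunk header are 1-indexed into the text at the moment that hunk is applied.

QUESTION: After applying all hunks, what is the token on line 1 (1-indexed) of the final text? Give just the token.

Hunk 1: at line 1 remove [jfff,fvg,ylkvl] add [gqv,njr,dcs] -> 13 lines: ywjm hhuj gqv njr dcs fsncu oky hjvcq fxh zzcad uua wwxz hzw
Hunk 2: at line 6 remove [hjvcq] add [odmhf] -> 13 lines: ywjm hhuj gqv njr dcs fsncu oky odmhf fxh zzcad uua wwxz hzw
Hunk 3: at line 6 remove [oky,odmhf] add [ppj] -> 12 lines: ywjm hhuj gqv njr dcs fsncu ppj fxh zzcad uua wwxz hzw
Hunk 4: at line 2 remove [njr] add [grk,hnb] -> 13 lines: ywjm hhuj gqv grk hnb dcs fsncu ppj fxh zzcad uua wwxz hzw
Hunk 5: at line 3 remove [grk] add [zyx,pwi,fju] -> 15 lines: ywjm hhuj gqv zyx pwi fju hnb dcs fsncu ppj fxh zzcad uua wwxz hzw
Hunk 6: at line 8 remove [ppj,fxh,zzcad] add [hrx,aokci] -> 14 lines: ywjm hhuj gqv zyx pwi fju hnb dcs fsncu hrx aokci uua wwxz hzw
Hunk 7: at line 6 remove [hnb] add [aaz,usv,qpcdb] -> 16 lines: ywjm hhuj gqv zyx pwi fju aaz usv qpcdb dcs fsncu hrx aokci uua wwxz hzw
Final line 1: ywjm

Answer: ywjm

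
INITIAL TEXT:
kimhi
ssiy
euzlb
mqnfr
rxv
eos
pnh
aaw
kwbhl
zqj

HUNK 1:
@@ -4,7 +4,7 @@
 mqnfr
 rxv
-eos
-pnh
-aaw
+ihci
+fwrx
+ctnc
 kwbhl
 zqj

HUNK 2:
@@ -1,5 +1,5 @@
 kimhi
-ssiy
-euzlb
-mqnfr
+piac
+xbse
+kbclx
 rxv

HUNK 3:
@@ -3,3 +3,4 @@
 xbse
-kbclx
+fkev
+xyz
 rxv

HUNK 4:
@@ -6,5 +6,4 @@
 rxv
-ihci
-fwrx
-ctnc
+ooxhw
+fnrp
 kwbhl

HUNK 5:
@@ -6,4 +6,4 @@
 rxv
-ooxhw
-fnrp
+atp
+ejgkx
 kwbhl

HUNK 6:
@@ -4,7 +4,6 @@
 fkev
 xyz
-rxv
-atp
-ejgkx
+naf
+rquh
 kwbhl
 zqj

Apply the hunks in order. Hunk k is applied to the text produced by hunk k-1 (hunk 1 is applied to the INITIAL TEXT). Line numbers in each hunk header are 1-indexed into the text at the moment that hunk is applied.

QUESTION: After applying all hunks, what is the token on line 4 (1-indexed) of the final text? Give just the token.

Hunk 1: at line 4 remove [eos,pnh,aaw] add [ihci,fwrx,ctnc] -> 10 lines: kimhi ssiy euzlb mqnfr rxv ihci fwrx ctnc kwbhl zqj
Hunk 2: at line 1 remove [ssiy,euzlb,mqnfr] add [piac,xbse,kbclx] -> 10 lines: kimhi piac xbse kbclx rxv ihci fwrx ctnc kwbhl zqj
Hunk 3: at line 3 remove [kbclx] add [fkev,xyz] -> 11 lines: kimhi piac xbse fkev xyz rxv ihci fwrx ctnc kwbhl zqj
Hunk 4: at line 6 remove [ihci,fwrx,ctnc] add [ooxhw,fnrp] -> 10 lines: kimhi piac xbse fkev xyz rxv ooxhw fnrp kwbhl zqj
Hunk 5: at line 6 remove [ooxhw,fnrp] add [atp,ejgkx] -> 10 lines: kimhi piac xbse fkev xyz rxv atp ejgkx kwbhl zqj
Hunk 6: at line 4 remove [rxv,atp,ejgkx] add [naf,rquh] -> 9 lines: kimhi piac xbse fkev xyz naf rquh kwbhl zqj
Final line 4: fkev

Answer: fkev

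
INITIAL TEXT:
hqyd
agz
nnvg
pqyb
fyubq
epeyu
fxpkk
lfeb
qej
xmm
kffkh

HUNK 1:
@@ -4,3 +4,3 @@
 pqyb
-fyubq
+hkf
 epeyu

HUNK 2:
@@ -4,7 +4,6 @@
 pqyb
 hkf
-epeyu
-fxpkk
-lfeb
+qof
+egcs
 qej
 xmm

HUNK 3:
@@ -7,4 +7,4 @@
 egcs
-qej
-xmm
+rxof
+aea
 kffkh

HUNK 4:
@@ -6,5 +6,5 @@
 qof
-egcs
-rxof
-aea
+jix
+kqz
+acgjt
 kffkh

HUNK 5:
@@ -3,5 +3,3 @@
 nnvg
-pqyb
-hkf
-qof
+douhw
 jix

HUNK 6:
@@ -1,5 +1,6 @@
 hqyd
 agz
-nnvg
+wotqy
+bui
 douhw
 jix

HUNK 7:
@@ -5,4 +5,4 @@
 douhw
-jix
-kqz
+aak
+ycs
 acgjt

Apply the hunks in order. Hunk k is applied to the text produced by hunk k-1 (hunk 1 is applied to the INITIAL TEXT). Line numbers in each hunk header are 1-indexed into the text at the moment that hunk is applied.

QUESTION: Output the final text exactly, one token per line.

Hunk 1: at line 4 remove [fyubq] add [hkf] -> 11 lines: hqyd agz nnvg pqyb hkf epeyu fxpkk lfeb qej xmm kffkh
Hunk 2: at line 4 remove [epeyu,fxpkk,lfeb] add [qof,egcs] -> 10 lines: hqyd agz nnvg pqyb hkf qof egcs qej xmm kffkh
Hunk 3: at line 7 remove [qej,xmm] add [rxof,aea] -> 10 lines: hqyd agz nnvg pqyb hkf qof egcs rxof aea kffkh
Hunk 4: at line 6 remove [egcs,rxof,aea] add [jix,kqz,acgjt] -> 10 lines: hqyd agz nnvg pqyb hkf qof jix kqz acgjt kffkh
Hunk 5: at line 3 remove [pqyb,hkf,qof] add [douhw] -> 8 lines: hqyd agz nnvg douhw jix kqz acgjt kffkh
Hunk 6: at line 1 remove [nnvg] add [wotqy,bui] -> 9 lines: hqyd agz wotqy bui douhw jix kqz acgjt kffkh
Hunk 7: at line 5 remove [jix,kqz] add [aak,ycs] -> 9 lines: hqyd agz wotqy bui douhw aak ycs acgjt kffkh

Answer: hqyd
agz
wotqy
bui
douhw
aak
ycs
acgjt
kffkh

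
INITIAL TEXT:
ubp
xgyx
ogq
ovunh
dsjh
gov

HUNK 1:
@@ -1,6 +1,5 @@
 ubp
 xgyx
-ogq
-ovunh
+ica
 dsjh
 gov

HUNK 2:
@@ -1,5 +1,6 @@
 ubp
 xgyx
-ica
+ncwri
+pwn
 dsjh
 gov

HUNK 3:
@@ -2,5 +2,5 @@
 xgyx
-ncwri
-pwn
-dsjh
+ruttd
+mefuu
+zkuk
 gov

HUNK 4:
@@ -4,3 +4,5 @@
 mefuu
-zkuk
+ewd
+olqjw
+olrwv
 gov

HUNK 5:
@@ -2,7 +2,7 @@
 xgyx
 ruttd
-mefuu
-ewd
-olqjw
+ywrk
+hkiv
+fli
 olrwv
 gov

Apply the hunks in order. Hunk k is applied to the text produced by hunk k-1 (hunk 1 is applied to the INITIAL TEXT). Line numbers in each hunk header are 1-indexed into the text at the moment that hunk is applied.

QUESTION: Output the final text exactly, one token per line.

Answer: ubp
xgyx
ruttd
ywrk
hkiv
fli
olrwv
gov

Derivation:
Hunk 1: at line 1 remove [ogq,ovunh] add [ica] -> 5 lines: ubp xgyx ica dsjh gov
Hunk 2: at line 1 remove [ica] add [ncwri,pwn] -> 6 lines: ubp xgyx ncwri pwn dsjh gov
Hunk 3: at line 2 remove [ncwri,pwn,dsjh] add [ruttd,mefuu,zkuk] -> 6 lines: ubp xgyx ruttd mefuu zkuk gov
Hunk 4: at line 4 remove [zkuk] add [ewd,olqjw,olrwv] -> 8 lines: ubp xgyx ruttd mefuu ewd olqjw olrwv gov
Hunk 5: at line 2 remove [mefuu,ewd,olqjw] add [ywrk,hkiv,fli] -> 8 lines: ubp xgyx ruttd ywrk hkiv fli olrwv gov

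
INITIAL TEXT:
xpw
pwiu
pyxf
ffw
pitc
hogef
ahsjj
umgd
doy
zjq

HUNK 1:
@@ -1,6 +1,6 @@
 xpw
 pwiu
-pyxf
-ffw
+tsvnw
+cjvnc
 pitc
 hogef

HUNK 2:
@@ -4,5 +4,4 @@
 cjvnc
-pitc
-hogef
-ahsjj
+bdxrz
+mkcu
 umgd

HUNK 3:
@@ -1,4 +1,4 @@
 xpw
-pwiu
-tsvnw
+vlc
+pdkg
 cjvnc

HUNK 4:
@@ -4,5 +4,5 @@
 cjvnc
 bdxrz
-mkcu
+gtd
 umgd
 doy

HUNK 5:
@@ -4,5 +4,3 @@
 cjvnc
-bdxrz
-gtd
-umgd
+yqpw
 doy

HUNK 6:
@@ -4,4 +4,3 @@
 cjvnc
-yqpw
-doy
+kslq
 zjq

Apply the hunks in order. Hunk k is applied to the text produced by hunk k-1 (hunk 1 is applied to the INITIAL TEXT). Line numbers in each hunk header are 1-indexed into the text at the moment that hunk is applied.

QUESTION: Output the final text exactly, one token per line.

Hunk 1: at line 1 remove [pyxf,ffw] add [tsvnw,cjvnc] -> 10 lines: xpw pwiu tsvnw cjvnc pitc hogef ahsjj umgd doy zjq
Hunk 2: at line 4 remove [pitc,hogef,ahsjj] add [bdxrz,mkcu] -> 9 lines: xpw pwiu tsvnw cjvnc bdxrz mkcu umgd doy zjq
Hunk 3: at line 1 remove [pwiu,tsvnw] add [vlc,pdkg] -> 9 lines: xpw vlc pdkg cjvnc bdxrz mkcu umgd doy zjq
Hunk 4: at line 4 remove [mkcu] add [gtd] -> 9 lines: xpw vlc pdkg cjvnc bdxrz gtd umgd doy zjq
Hunk 5: at line 4 remove [bdxrz,gtd,umgd] add [yqpw] -> 7 lines: xpw vlc pdkg cjvnc yqpw doy zjq
Hunk 6: at line 4 remove [yqpw,doy] add [kslq] -> 6 lines: xpw vlc pdkg cjvnc kslq zjq

Answer: xpw
vlc
pdkg
cjvnc
kslq
zjq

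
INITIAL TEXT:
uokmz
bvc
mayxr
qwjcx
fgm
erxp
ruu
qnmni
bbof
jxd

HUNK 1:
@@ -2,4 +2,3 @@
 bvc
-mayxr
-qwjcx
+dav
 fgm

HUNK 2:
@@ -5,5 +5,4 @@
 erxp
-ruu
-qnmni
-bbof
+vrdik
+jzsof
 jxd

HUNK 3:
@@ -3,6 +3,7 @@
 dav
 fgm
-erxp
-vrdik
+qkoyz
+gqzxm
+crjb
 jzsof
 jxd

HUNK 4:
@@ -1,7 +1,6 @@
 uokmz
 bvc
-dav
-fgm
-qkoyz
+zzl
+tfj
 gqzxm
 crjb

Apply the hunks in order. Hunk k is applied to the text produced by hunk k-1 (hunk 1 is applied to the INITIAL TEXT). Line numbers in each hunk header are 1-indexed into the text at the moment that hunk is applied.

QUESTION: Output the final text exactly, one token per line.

Hunk 1: at line 2 remove [mayxr,qwjcx] add [dav] -> 9 lines: uokmz bvc dav fgm erxp ruu qnmni bbof jxd
Hunk 2: at line 5 remove [ruu,qnmni,bbof] add [vrdik,jzsof] -> 8 lines: uokmz bvc dav fgm erxp vrdik jzsof jxd
Hunk 3: at line 3 remove [erxp,vrdik] add [qkoyz,gqzxm,crjb] -> 9 lines: uokmz bvc dav fgm qkoyz gqzxm crjb jzsof jxd
Hunk 4: at line 1 remove [dav,fgm,qkoyz] add [zzl,tfj] -> 8 lines: uokmz bvc zzl tfj gqzxm crjb jzsof jxd

Answer: uokmz
bvc
zzl
tfj
gqzxm
crjb
jzsof
jxd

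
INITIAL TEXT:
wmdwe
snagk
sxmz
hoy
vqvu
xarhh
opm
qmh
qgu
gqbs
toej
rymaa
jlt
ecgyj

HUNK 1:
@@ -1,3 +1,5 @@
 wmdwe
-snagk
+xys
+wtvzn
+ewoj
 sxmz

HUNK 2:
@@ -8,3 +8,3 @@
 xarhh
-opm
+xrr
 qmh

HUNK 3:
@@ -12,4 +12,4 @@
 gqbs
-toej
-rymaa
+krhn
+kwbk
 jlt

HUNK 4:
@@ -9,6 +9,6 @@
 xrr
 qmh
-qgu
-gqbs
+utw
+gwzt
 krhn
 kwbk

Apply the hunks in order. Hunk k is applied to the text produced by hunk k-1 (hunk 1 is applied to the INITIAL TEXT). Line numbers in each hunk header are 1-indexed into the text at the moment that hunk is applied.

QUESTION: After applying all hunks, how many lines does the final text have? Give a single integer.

Hunk 1: at line 1 remove [snagk] add [xys,wtvzn,ewoj] -> 16 lines: wmdwe xys wtvzn ewoj sxmz hoy vqvu xarhh opm qmh qgu gqbs toej rymaa jlt ecgyj
Hunk 2: at line 8 remove [opm] add [xrr] -> 16 lines: wmdwe xys wtvzn ewoj sxmz hoy vqvu xarhh xrr qmh qgu gqbs toej rymaa jlt ecgyj
Hunk 3: at line 12 remove [toej,rymaa] add [krhn,kwbk] -> 16 lines: wmdwe xys wtvzn ewoj sxmz hoy vqvu xarhh xrr qmh qgu gqbs krhn kwbk jlt ecgyj
Hunk 4: at line 9 remove [qgu,gqbs] add [utw,gwzt] -> 16 lines: wmdwe xys wtvzn ewoj sxmz hoy vqvu xarhh xrr qmh utw gwzt krhn kwbk jlt ecgyj
Final line count: 16

Answer: 16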